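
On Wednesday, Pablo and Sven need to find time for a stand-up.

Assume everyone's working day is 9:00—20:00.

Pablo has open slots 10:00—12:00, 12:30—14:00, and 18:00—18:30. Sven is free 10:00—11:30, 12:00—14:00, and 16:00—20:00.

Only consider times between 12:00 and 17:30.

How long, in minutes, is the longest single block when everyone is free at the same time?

Pablo ∩ Sven: 10:00–11:30, 12:30–14:00, 18:00–18:30.
Restricted to 12:00–17:30: 12:30–14:00.
Single common window of 90 minutes.

90 minutes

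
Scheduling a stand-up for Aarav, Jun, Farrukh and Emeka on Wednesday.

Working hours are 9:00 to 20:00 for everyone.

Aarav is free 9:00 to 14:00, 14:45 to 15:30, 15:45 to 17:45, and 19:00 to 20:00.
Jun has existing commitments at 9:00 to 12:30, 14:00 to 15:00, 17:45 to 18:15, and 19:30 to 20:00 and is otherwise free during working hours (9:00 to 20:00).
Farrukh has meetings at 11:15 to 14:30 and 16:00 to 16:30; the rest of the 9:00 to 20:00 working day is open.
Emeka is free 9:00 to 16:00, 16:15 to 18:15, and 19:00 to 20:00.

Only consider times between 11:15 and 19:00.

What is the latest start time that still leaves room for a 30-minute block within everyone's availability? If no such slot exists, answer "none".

Jun free within 09:00–20:00: 12:30–14:00, 15:00–17:45, 18:15–19:30.
Farrukh free within 09:00–20:00: 09:00–11:15, 14:30–16:00, 16:30–20:00.
Aarav ∩ Jun: 12:30–14:00, 15:00–15:30, 15:45–17:45, 19:00–19:30.
Aarav ∩ Jun ∩ Farrukh: 15:00–15:30, 15:45–16:00, 16:30–17:45, 19:00–19:30.
Aarav ∩ Jun ∩ Farrukh ∩ Emeka: 15:00–15:30, 15:45–16:00, 16:30–17:45, 19:00–19:30.
Restricted to 11:15–19:00: 15:00–15:30, 15:45–16:00, 16:30–17:45.
Windows ≥ 30 min: 15:00–15:30, 16:30–17:45.
Latest start in the last window 16:30–17:45 is 17:45 − 30 min = 17:15.

17:15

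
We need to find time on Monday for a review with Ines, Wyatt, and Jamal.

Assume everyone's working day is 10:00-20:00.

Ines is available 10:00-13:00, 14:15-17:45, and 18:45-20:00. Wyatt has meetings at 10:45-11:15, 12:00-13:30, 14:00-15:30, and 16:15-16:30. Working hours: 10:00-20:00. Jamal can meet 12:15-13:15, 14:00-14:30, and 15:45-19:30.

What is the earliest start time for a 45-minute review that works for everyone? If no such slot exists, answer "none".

Wyatt free within 10:00–20:00: 10:00–10:45, 11:15–12:00, 13:30–14:00, 15:30–16:15, 16:30–20:00.
Ines ∩ Wyatt: 10:00–10:45, 11:15–12:00, 15:30–16:15, 16:30–17:45, 18:45–20:00.
Ines ∩ Wyatt ∩ Jamal: 15:45–16:15, 16:30–17:45, 18:45–19:30.
Windows ≥ 45 min: 16:30–17:45, 18:45–19:30.
Earliest such window starts at 16:30.

16:30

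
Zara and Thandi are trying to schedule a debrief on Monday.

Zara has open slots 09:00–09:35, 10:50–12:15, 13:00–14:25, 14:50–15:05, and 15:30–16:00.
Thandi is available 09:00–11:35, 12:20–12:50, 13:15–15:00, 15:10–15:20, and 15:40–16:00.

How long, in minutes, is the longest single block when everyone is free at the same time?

70 minutes

Zara ∩ Thandi: 09:00–09:35, 10:50–11:35, 13:15–14:25, 14:50–15:00, 15:40–16:00.
Common window lengths: 35, 45, 70, 10, 20 min; longest is 70.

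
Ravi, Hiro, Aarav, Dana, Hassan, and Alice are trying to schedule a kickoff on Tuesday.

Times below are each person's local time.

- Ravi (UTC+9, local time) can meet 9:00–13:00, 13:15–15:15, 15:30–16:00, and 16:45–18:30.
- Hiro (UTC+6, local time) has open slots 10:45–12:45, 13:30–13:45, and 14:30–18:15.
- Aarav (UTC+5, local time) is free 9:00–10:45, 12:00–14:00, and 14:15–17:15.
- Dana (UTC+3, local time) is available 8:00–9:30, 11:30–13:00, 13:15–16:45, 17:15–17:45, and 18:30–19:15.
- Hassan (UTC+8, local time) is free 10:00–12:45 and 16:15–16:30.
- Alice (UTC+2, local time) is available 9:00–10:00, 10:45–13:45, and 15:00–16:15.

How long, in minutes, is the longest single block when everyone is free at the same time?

0 minutes

Ravi → UTC: 00:00–04:00, 04:15–06:15, 06:30–07:00, 07:45–09:30.
Hiro → UTC: 04:45–06:45, 07:30–07:45, 08:30–12:15.
Aarav → UTC: 04:00–05:45, 07:00–09:00, 09:15–12:15.
Dana → UTC: 05:00–06:30, 08:30–10:00, 10:15–13:45, 14:15–14:45, 15:30–16:15.
Hassan → UTC: 02:00–04:45, 08:15–08:30.
Alice → UTC: 07:00–08:00, 08:45–11:45, 13:00–14:15.
Ravi ∩ Hiro: 04:45–06:15, 06:30–06:45, 08:30–09:30.
Ravi ∩ Hiro ∩ Aarav: 04:45–05:45, 08:30–09:00, 09:15–09:30.
Ravi ∩ Hiro ∩ Aarav ∩ Dana: 05:00–05:45, 08:30–09:00, 09:15–09:30.
Ravi ∩ Hiro ∩ Aarav ∩ Dana ∩ Hassan: (none).
Ravi ∩ Hiro ∩ Aarav ∩ Dana ∩ Hassan ∩ Alice: (none).
No common window.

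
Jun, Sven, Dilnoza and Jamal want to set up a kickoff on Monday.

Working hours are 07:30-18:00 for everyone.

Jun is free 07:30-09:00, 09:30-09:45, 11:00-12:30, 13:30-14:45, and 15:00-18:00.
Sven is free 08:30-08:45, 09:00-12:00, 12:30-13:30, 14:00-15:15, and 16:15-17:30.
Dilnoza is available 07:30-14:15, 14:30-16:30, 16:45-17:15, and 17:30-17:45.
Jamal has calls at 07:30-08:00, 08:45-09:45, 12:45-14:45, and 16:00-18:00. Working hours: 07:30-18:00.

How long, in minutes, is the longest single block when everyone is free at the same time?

Jamal free within 07:30–18:00: 08:00–08:45, 09:45–12:45, 14:45–16:00.
Jun ∩ Sven: 08:30–08:45, 09:30–09:45, 11:00–12:00, 14:00–14:45, 15:00–15:15, 16:15–17:30.
Jun ∩ Sven ∩ Dilnoza: 08:30–08:45, 09:30–09:45, 11:00–12:00, 14:00–14:15, 14:30–14:45, 15:00–15:15, 16:15–16:30, 16:45–17:15.
Jun ∩ Sven ∩ Dilnoza ∩ Jamal: 08:30–08:45, 11:00–12:00, 15:00–15:15.
Common window lengths: 15, 60, 15 min; longest is 60.

60 minutes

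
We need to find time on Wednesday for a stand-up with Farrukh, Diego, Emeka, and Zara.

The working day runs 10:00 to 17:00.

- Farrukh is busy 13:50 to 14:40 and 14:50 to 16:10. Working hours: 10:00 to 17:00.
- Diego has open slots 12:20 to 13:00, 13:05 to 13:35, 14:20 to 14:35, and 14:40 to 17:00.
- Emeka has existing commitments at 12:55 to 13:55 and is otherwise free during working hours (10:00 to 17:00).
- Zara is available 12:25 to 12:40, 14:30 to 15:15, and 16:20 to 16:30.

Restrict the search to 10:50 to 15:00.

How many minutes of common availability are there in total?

Farrukh free within 10:00–17:00: 10:00–13:50, 14:40–14:50, 16:10–17:00.
Emeka free within 10:00–17:00: 10:00–12:55, 13:55–17:00.
Farrukh ∩ Diego: 12:20–13:00, 13:05–13:35, 14:40–14:50, 16:10–17:00.
Farrukh ∩ Diego ∩ Emeka: 12:20–12:55, 14:40–14:50, 16:10–17:00.
Farrukh ∩ Diego ∩ Emeka ∩ Zara: 12:25–12:40, 14:40–14:50, 16:20–16:30.
Restricted to 10:50–15:00: 12:25–12:40, 14:40–14:50.
Total common minutes: 15 + 10 = 25.

25 minutes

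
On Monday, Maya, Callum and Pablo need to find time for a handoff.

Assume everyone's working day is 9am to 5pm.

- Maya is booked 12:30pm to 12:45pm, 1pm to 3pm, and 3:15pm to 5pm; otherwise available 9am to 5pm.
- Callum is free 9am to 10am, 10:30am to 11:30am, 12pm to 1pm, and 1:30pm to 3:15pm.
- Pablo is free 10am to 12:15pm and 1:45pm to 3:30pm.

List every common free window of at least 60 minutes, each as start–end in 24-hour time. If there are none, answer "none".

Maya free within 09:00–17:00: 09:00–12:30, 12:45–13:00, 15:00–15:15.
Maya ∩ Callum: 09:00–10:00, 10:30–11:30, 12:00–12:30, 12:45–13:00, 15:00–15:15.
Maya ∩ Callum ∩ Pablo: 10:30–11:30, 12:00–12:15, 15:00–15:15.
Windows ≥ 60 min: 10:30–11:30.

10:30–11:30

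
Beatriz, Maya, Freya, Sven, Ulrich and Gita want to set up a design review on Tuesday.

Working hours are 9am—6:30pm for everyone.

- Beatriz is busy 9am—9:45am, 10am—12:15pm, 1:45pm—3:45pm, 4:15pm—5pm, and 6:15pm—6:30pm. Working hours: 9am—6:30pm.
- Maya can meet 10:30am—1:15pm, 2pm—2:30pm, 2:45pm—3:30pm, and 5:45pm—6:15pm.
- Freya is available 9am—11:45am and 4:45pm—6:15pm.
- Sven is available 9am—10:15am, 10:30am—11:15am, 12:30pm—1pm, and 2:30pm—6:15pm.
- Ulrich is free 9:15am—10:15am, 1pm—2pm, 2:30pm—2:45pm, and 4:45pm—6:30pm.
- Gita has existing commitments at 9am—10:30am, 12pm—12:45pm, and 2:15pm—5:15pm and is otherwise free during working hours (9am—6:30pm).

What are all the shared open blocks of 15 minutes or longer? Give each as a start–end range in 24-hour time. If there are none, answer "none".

17:45–18:15

Beatriz free within 09:00–18:30: 09:45–10:00, 12:15–13:45, 15:45–16:15, 17:00–18:15.
Gita free within 09:00–18:30: 10:30–12:00, 12:45–14:15, 17:15–18:30.
Beatriz ∩ Maya: 12:15–13:15, 17:45–18:15.
Beatriz ∩ Maya ∩ Freya: 17:45–18:15.
Beatriz ∩ Maya ∩ Freya ∩ Sven: 17:45–18:15.
Beatriz ∩ Maya ∩ Freya ∩ Sven ∩ Ulrich: 17:45–18:15.
Beatriz ∩ Maya ∩ Freya ∩ Sven ∩ Ulrich ∩ Gita: 17:45–18:15.
Windows ≥ 15 min: 17:45–18:15.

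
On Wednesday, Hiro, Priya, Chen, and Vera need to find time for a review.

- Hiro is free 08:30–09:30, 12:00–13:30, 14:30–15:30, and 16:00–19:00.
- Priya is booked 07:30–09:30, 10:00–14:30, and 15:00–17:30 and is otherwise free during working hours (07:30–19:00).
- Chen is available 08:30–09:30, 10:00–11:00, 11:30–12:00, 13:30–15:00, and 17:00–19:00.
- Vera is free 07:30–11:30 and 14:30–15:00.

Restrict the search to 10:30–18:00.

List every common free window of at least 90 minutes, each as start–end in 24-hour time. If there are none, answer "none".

none

Priya free within 07:30–19:00: 09:30–10:00, 14:30–15:00, 17:30–19:00.
Hiro ∩ Priya: 14:30–15:00, 17:30–19:00.
Hiro ∩ Priya ∩ Chen: 14:30–15:00, 17:30–19:00.
Hiro ∩ Priya ∩ Chen ∩ Vera: 14:30–15:00.
Restricted to 10:30–18:00: 14:30–15:00.
Windows ≥ 90 min: (none).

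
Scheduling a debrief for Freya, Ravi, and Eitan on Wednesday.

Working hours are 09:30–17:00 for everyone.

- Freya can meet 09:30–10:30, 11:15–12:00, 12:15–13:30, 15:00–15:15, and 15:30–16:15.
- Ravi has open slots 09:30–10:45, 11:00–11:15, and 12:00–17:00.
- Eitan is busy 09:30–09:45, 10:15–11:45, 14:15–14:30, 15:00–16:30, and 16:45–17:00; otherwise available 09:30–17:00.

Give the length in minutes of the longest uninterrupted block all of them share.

75 minutes

Eitan free within 09:30–17:00: 09:45–10:15, 11:45–14:15, 14:30–15:00, 16:30–16:45.
Freya ∩ Ravi: 09:30–10:30, 12:15–13:30, 15:00–15:15, 15:30–16:15.
Freya ∩ Ravi ∩ Eitan: 09:45–10:15, 12:15–13:30.
Common window lengths: 30, 75 min; longest is 75.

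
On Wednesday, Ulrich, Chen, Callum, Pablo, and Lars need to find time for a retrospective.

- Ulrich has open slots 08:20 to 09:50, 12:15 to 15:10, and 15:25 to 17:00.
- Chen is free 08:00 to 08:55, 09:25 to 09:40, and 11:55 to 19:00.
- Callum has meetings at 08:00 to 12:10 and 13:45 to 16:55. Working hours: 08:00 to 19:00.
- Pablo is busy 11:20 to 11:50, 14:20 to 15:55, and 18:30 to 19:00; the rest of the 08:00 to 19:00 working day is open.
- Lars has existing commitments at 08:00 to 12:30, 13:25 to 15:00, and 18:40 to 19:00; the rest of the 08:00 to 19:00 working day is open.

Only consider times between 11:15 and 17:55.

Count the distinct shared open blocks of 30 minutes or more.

1

Callum free within 08:00–19:00: 12:10–13:45, 16:55–19:00.
Pablo free within 08:00–19:00: 08:00–11:20, 11:50–14:20, 15:55–18:30.
Lars free within 08:00–19:00: 12:30–13:25, 15:00–18:40.
Ulrich ∩ Chen: 08:20–08:55, 09:25–09:40, 12:15–15:10, 15:25–17:00.
Ulrich ∩ Chen ∩ Callum: 12:15–13:45, 16:55–17:00.
Ulrich ∩ Chen ∩ Callum ∩ Pablo: 12:15–13:45, 16:55–17:00.
Ulrich ∩ Chen ∩ Callum ∩ Pablo ∩ Lars: 12:30–13:25, 16:55–17:00.
Restricted to 11:15–17:55: 12:30–13:25, 16:55–17:00.
Windows ≥ 30 min: 12:30–13:25.
That's 1 window.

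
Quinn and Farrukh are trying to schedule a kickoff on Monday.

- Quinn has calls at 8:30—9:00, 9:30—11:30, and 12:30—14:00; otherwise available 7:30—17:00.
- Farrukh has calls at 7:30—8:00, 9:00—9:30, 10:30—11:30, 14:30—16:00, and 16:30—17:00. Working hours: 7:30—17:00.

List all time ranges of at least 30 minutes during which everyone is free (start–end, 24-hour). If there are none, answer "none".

08:00–08:30, 11:30–12:30, 14:00–14:30, 16:00–16:30

Quinn free within 07:30–17:00: 07:30–08:30, 09:00–09:30, 11:30–12:30, 14:00–17:00.
Farrukh free within 07:30–17:00: 08:00–09:00, 09:30–10:30, 11:30–14:30, 16:00–16:30.
Quinn ∩ Farrukh: 08:00–08:30, 11:30–12:30, 14:00–14:30, 16:00–16:30.
Windows ≥ 30 min: 08:00–08:30, 11:30–12:30, 14:00–14:30, 16:00–16:30.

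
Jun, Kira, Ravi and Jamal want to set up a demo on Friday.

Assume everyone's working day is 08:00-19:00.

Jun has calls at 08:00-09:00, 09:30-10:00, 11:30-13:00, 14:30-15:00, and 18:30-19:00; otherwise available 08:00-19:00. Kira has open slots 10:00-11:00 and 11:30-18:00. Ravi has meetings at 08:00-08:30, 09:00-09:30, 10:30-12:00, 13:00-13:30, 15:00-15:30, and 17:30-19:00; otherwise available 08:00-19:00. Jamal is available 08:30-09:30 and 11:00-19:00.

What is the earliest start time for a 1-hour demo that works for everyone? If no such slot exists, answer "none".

13:30

Jun free within 08:00–19:00: 09:00–09:30, 10:00–11:30, 13:00–14:30, 15:00–18:30.
Ravi free within 08:00–19:00: 08:30–09:00, 09:30–10:30, 12:00–13:00, 13:30–15:00, 15:30–17:30.
Jun ∩ Kira: 10:00–11:00, 13:00–14:30, 15:00–18:00.
Jun ∩ Kira ∩ Ravi: 10:00–10:30, 13:30–14:30, 15:30–17:30.
Jun ∩ Kira ∩ Ravi ∩ Jamal: 13:30–14:30, 15:30–17:30.
Windows ≥ 60 min: 13:30–14:30, 15:30–17:30.
Earliest such window starts at 13:30.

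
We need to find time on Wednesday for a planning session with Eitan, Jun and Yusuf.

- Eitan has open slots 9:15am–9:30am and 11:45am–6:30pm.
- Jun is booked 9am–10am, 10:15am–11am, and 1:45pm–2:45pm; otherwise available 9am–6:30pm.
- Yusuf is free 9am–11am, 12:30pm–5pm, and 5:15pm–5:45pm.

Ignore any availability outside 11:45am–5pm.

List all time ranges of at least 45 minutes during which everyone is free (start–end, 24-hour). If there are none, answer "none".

12:30–13:45, 14:45–17:00

Jun free within 09:00–18:30: 10:00–10:15, 11:00–13:45, 14:45–18:30.
Eitan ∩ Jun: 11:45–13:45, 14:45–18:30.
Eitan ∩ Jun ∩ Yusuf: 12:30–13:45, 14:45–17:00, 17:15–17:45.
Restricted to 11:45–17:00: 12:30–13:45, 14:45–17:00.
Windows ≥ 45 min: 12:30–13:45, 14:45–17:00.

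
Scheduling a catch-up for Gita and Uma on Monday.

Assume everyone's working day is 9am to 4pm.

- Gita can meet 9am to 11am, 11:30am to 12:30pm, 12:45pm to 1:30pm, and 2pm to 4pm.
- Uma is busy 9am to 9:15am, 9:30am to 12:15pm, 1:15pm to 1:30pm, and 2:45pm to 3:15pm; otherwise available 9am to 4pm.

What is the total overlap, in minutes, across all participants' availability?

Uma free within 09:00–16:00: 09:15–09:30, 12:15–13:15, 13:30–14:45, 15:15–16:00.
Gita ∩ Uma: 09:15–09:30, 12:15–12:30, 12:45–13:15, 14:00–14:45, 15:15–16:00.
Total common minutes: 15 + 15 + 30 + 45 + 45 = 150.

150 minutes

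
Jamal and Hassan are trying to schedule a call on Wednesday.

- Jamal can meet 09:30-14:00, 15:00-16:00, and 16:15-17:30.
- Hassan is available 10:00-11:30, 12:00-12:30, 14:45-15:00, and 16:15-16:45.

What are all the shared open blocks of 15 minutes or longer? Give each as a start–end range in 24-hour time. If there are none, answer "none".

Jamal ∩ Hassan: 10:00–11:30, 12:00–12:30, 16:15–16:45.
Windows ≥ 15 min: 10:00–11:30, 12:00–12:30, 16:15–16:45.

10:00–11:30, 12:00–12:30, 16:15–16:45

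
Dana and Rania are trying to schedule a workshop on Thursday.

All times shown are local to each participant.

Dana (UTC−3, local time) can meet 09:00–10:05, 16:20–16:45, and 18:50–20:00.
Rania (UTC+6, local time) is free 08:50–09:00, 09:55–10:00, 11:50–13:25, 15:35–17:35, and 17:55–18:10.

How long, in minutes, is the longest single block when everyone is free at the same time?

10 minutes

Dana → UTC: 12:00–13:05, 19:20–19:45, 21:50–23:00.
Rania → UTC: 02:50–03:00, 03:55–04:00, 05:50–07:25, 09:35–11:35, 11:55–12:10.
Dana ∩ Rania: 12:00–12:10.
Single common window of 10 minutes.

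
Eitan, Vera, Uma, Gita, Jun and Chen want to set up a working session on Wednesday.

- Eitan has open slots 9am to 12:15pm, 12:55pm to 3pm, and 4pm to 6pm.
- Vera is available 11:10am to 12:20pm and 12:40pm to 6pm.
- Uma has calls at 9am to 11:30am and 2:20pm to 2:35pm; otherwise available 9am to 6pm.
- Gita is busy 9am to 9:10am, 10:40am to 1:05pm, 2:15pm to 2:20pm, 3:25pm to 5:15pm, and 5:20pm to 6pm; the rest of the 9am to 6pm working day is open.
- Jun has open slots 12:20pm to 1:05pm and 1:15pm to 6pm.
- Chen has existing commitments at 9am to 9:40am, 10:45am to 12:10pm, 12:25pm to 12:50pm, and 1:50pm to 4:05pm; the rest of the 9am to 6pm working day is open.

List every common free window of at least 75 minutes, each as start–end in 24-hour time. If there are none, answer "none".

none

Uma free within 09:00–18:00: 11:30–14:20, 14:35–18:00.
Gita free within 09:00–18:00: 09:10–10:40, 13:05–14:15, 14:20–15:25, 17:15–17:20.
Chen free within 09:00–18:00: 09:40–10:45, 12:10–12:25, 12:50–13:50, 16:05–18:00.
Eitan ∩ Vera: 11:10–12:15, 12:55–15:00, 16:00–18:00.
Eitan ∩ Vera ∩ Uma: 11:30–12:15, 12:55–14:20, 14:35–15:00, 16:00–18:00.
Eitan ∩ Vera ∩ Uma ∩ Gita: 13:05–14:15, 14:35–15:00, 17:15–17:20.
Eitan ∩ Vera ∩ Uma ∩ Gita ∩ Jun: 13:15–14:15, 14:35–15:00, 17:15–17:20.
Eitan ∩ Vera ∩ Uma ∩ Gita ∩ Jun ∩ Chen: 13:15–13:50, 17:15–17:20.
Windows ≥ 75 min: (none).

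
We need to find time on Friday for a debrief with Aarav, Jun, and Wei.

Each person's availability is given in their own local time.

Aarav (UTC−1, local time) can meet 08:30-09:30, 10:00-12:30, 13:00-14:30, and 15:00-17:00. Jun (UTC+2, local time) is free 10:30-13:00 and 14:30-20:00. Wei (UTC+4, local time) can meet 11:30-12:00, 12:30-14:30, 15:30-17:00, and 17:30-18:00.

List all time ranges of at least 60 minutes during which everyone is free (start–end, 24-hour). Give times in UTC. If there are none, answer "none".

09:30–10:30

Aarav → UTC: 09:30–10:30, 11:00–13:30, 14:00–15:30, 16:00–18:00.
Jun → UTC: 08:30–11:00, 12:30–18:00.
Wei → UTC: 07:30–08:00, 08:30–10:30, 11:30–13:00, 13:30–14:00.
Aarav ∩ Jun: 09:30–10:30, 12:30–13:30, 14:00–15:30, 16:00–18:00.
Aarav ∩ Jun ∩ Wei: 09:30–10:30, 12:30–13:00.
Windows ≥ 60 min: 09:30–10:30.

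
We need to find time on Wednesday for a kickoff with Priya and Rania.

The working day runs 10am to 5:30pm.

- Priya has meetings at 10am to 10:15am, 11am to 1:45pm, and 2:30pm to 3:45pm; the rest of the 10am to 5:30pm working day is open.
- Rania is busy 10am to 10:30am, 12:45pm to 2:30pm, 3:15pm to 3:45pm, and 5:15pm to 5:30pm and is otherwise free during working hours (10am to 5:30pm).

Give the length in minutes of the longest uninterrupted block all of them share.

90 minutes

Priya free within 10:00–17:30: 10:15–11:00, 13:45–14:30, 15:45–17:30.
Rania free within 10:00–17:30: 10:30–12:45, 14:30–15:15, 15:45–17:15.
Priya ∩ Rania: 10:30–11:00, 15:45–17:15.
Common window lengths: 30, 90 min; longest is 90.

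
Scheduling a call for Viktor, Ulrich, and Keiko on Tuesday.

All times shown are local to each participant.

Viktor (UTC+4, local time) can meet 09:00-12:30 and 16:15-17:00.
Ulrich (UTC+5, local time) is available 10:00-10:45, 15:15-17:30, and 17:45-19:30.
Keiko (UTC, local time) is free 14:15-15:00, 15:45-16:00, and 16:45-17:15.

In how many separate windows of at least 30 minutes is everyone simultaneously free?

Viktor → UTC: 05:00–08:30, 12:15–13:00.
Ulrich → UTC: 05:00–05:45, 10:15–12:30, 12:45–14:30.
Keiko → UTC: 14:15–15:00, 15:45–16:00, 16:45–17:15.
Viktor ∩ Ulrich: 05:00–05:45, 12:15–12:30, 12:45–13:00.
Viktor ∩ Ulrich ∩ Keiko: (none).
Windows ≥ 30 min: (none).
That's 0 windows.

0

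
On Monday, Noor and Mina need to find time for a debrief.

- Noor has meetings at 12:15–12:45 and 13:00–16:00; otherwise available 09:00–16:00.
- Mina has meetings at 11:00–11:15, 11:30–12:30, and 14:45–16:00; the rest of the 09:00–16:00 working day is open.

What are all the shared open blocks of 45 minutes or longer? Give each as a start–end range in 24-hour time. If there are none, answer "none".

09:00–11:00

Noor free within 09:00–16:00: 09:00–12:15, 12:45–13:00.
Mina free within 09:00–16:00: 09:00–11:00, 11:15–11:30, 12:30–14:45.
Noor ∩ Mina: 09:00–11:00, 11:15–11:30, 12:45–13:00.
Windows ≥ 45 min: 09:00–11:00.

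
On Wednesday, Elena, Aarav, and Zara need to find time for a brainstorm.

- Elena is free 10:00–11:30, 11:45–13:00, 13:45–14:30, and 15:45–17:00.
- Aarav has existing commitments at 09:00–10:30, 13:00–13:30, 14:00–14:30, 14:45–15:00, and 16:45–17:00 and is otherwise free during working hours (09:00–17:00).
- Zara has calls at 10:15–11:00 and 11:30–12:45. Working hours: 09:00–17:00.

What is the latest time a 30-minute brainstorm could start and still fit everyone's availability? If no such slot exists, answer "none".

Aarav free within 09:00–17:00: 10:30–13:00, 13:30–14:00, 14:30–14:45, 15:00–16:45.
Zara free within 09:00–17:00: 09:00–10:15, 11:00–11:30, 12:45–17:00.
Elena ∩ Aarav: 10:30–11:30, 11:45–13:00, 13:45–14:00, 15:45–16:45.
Elena ∩ Aarav ∩ Zara: 11:00–11:30, 12:45–13:00, 13:45–14:00, 15:45–16:45.
Windows ≥ 30 min: 11:00–11:30, 15:45–16:45.
Latest start in the last window 15:45–16:45 is 16:45 − 30 min = 16:15.

16:15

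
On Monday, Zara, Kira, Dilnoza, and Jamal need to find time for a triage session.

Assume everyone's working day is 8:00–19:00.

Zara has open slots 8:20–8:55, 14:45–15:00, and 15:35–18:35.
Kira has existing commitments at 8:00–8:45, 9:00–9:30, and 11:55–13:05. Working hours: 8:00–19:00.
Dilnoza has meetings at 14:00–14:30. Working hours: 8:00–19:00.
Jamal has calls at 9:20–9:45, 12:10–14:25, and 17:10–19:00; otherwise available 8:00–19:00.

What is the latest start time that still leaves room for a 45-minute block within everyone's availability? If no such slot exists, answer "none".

Kira free within 08:00–19:00: 08:45–09:00, 09:30–11:55, 13:05–19:00.
Dilnoza free within 08:00–19:00: 08:00–14:00, 14:30–19:00.
Jamal free within 08:00–19:00: 08:00–09:20, 09:45–12:10, 14:25–17:10.
Zara ∩ Kira: 08:45–08:55, 14:45–15:00, 15:35–18:35.
Zara ∩ Kira ∩ Dilnoza: 08:45–08:55, 14:45–15:00, 15:35–18:35.
Zara ∩ Kira ∩ Dilnoza ∩ Jamal: 08:45–08:55, 14:45–15:00, 15:35–17:10.
Windows ≥ 45 min: 15:35–17:10.
Latest start in the last window 15:35–17:10 is 17:10 − 45 min = 16:25.

16:25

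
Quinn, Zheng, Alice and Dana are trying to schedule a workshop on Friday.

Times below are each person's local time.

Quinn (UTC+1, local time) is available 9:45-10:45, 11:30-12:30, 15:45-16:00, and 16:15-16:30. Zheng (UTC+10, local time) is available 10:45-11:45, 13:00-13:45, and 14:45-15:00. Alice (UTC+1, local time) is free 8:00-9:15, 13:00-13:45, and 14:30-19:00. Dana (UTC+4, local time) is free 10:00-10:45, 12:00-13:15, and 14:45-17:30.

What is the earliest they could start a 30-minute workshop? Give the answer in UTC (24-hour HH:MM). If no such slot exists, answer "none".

Quinn → UTC: 08:45–09:45, 10:30–11:30, 14:45–15:00, 15:15–15:30.
Zheng → UTC: 00:45–01:45, 03:00–03:45, 04:45–05:00.
Alice → UTC: 07:00–08:15, 12:00–12:45, 13:30–18:00.
Dana → UTC: 06:00–06:45, 08:00–09:15, 10:45–13:30.
Quinn ∩ Zheng: (none).
Quinn ∩ Zheng ∩ Alice: (none).
Quinn ∩ Zheng ∩ Alice ∩ Dana: (none).
Windows ≥ 30 min: (none).

none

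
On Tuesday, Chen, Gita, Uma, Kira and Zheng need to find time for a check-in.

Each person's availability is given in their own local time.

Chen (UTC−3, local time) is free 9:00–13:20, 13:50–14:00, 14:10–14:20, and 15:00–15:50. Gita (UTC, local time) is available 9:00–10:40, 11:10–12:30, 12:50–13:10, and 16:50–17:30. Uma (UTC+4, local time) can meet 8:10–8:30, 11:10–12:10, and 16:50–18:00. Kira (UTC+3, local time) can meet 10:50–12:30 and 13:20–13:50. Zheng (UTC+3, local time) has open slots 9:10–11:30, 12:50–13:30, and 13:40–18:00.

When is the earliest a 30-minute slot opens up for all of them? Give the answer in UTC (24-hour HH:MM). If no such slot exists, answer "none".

Chen → UTC: 12:00–16:20, 16:50–17:00, 17:10–17:20, 18:00–18:50.
Gita → UTC: 09:00–10:40, 11:10–12:30, 12:50–13:10, 16:50–17:30.
Uma → UTC: 04:10–04:30, 07:10–08:10, 12:50–14:00.
Kira → UTC: 07:50–09:30, 10:20–10:50.
Zheng → UTC: 06:10–08:30, 09:50–10:30, 10:40–15:00.
Chen ∩ Gita: 12:00–12:30, 12:50–13:10, 16:50–17:00, 17:10–17:20.
Chen ∩ Gita ∩ Uma: 12:50–13:10.
Chen ∩ Gita ∩ Uma ∩ Kira: (none).
Chen ∩ Gita ∩ Uma ∩ Kira ∩ Zheng: (none).
Windows ≥ 30 min: (none).

none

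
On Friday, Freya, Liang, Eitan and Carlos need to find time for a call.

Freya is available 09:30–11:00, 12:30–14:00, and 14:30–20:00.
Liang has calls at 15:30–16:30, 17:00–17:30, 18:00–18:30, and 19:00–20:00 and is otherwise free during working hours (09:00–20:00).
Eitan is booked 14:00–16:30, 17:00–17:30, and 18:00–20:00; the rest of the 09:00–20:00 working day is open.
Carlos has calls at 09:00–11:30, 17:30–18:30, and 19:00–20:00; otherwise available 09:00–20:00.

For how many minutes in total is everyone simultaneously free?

Liang free within 09:00–20:00: 09:00–15:30, 16:30–17:00, 17:30–18:00, 18:30–19:00.
Eitan free within 09:00–20:00: 09:00–14:00, 16:30–17:00, 17:30–18:00.
Carlos free within 09:00–20:00: 11:30–17:30, 18:30–19:00.
Freya ∩ Liang: 09:30–11:00, 12:30–14:00, 14:30–15:30, 16:30–17:00, 17:30–18:00, 18:30–19:00.
Freya ∩ Liang ∩ Eitan: 09:30–11:00, 12:30–14:00, 16:30–17:00, 17:30–18:00.
Freya ∩ Liang ∩ Eitan ∩ Carlos: 12:30–14:00, 16:30–17:00.
Total common minutes: 90 + 30 = 120.

120 minutes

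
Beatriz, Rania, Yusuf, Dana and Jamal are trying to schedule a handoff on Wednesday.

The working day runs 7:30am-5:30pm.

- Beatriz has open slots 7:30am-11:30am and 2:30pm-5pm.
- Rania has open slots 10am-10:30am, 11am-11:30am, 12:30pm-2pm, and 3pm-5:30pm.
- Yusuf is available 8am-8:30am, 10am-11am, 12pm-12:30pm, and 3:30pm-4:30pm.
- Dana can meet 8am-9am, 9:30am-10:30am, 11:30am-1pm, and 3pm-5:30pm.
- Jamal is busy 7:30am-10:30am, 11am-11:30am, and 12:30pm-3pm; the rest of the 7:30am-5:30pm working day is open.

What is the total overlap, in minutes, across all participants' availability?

60 minutes

Jamal free within 07:30–17:30: 10:30–11:00, 11:30–12:30, 15:00–17:30.
Beatriz ∩ Rania: 10:00–10:30, 11:00–11:30, 15:00–17:00.
Beatriz ∩ Rania ∩ Yusuf: 10:00–10:30, 15:30–16:30.
Beatriz ∩ Rania ∩ Yusuf ∩ Dana: 10:00–10:30, 15:30–16:30.
Beatriz ∩ Rania ∩ Yusuf ∩ Dana ∩ Jamal: 15:30–16:30.
Total common minutes: 60.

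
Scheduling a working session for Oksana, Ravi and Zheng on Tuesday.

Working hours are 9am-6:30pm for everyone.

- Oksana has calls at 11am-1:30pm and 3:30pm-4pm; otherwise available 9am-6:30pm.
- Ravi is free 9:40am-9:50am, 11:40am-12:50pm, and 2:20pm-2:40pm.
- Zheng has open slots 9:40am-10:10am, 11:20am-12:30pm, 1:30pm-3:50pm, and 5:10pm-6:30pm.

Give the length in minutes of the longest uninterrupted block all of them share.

20 minutes

Oksana free within 09:00–18:30: 09:00–11:00, 13:30–15:30, 16:00–18:30.
Oksana ∩ Ravi: 09:40–09:50, 14:20–14:40.
Oksana ∩ Ravi ∩ Zheng: 09:40–09:50, 14:20–14:40.
Common window lengths: 10, 20 min; longest is 20.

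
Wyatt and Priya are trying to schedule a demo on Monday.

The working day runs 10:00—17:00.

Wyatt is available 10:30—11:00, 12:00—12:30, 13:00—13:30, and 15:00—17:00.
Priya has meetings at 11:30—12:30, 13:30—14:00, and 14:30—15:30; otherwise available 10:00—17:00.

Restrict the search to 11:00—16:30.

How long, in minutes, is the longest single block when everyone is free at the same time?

60 minutes

Priya free within 10:00–17:00: 10:00–11:30, 12:30–13:30, 14:00–14:30, 15:30–17:00.
Wyatt ∩ Priya: 10:30–11:00, 13:00–13:30, 15:30–17:00.
Restricted to 11:00–16:30: 13:00–13:30, 15:30–16:30.
Common window lengths: 30, 60 min; longest is 60.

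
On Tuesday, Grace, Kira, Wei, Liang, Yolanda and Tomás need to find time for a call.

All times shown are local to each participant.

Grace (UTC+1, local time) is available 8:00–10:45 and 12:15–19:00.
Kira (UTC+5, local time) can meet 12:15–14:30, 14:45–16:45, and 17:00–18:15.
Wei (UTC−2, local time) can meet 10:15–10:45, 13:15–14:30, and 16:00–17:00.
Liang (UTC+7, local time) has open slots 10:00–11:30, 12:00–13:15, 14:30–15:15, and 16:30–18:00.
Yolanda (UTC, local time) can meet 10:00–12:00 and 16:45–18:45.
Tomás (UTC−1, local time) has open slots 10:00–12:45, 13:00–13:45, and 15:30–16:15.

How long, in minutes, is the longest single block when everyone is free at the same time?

0 minutes

Grace → UTC: 07:00–09:45, 11:15–18:00.
Kira → UTC: 07:15–09:30, 09:45–11:45, 12:00–13:15.
Wei → UTC: 12:15–12:45, 15:15–16:30, 18:00–19:00.
Liang → UTC: 03:00–04:30, 05:00–06:15, 07:30–08:15, 09:30–11:00.
Yolanda → UTC: 10:00–12:00, 16:45–18:45.
Tomás → UTC: 11:00–13:45, 14:00–14:45, 16:30–17:15.
Grace ∩ Kira: 07:15–09:30, 11:15–11:45, 12:00–13:15.
Grace ∩ Kira ∩ Wei: 12:15–12:45.
Grace ∩ Kira ∩ Wei ∩ Liang: (none).
Grace ∩ Kira ∩ Wei ∩ Liang ∩ Yolanda: (none).
Grace ∩ Kira ∩ Wei ∩ Liang ∩ Yolanda ∩ Tomás: (none).
No common window.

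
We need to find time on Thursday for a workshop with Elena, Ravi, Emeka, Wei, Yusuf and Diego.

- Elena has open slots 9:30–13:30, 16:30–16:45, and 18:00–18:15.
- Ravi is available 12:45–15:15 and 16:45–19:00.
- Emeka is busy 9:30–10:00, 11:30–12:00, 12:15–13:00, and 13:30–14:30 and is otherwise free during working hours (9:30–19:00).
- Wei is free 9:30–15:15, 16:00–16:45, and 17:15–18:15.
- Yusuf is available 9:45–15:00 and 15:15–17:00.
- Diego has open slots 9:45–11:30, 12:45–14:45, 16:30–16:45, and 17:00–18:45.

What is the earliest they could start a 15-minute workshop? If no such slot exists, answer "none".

Emeka free within 09:30–19:00: 10:00–11:30, 12:00–12:15, 13:00–13:30, 14:30–19:00.
Elena ∩ Ravi: 12:45–13:30, 18:00–18:15.
Elena ∩ Ravi ∩ Emeka: 13:00–13:30, 18:00–18:15.
Elena ∩ Ravi ∩ Emeka ∩ Wei: 13:00–13:30, 18:00–18:15.
Elena ∩ Ravi ∩ Emeka ∩ Wei ∩ Yusuf: 13:00–13:30.
Elena ∩ Ravi ∩ Emeka ∩ Wei ∩ Yusuf ∩ Diego: 13:00–13:30.
Windows ≥ 15 min: 13:00–13:30.
Earliest such window starts at 13:00.

13:00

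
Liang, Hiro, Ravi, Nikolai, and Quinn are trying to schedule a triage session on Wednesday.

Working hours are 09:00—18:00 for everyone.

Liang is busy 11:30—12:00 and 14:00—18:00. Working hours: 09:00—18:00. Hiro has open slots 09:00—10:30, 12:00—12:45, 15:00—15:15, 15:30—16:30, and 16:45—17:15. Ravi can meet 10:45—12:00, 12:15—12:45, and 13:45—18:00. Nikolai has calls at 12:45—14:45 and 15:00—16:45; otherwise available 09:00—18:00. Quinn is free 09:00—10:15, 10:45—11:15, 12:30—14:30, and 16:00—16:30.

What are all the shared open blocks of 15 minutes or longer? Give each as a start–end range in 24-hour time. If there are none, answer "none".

Liang free within 09:00–18:00: 09:00–11:30, 12:00–14:00.
Nikolai free within 09:00–18:00: 09:00–12:45, 14:45–15:00, 16:45–18:00.
Liang ∩ Hiro: 09:00–10:30, 12:00–12:45.
Liang ∩ Hiro ∩ Ravi: 12:15–12:45.
Liang ∩ Hiro ∩ Ravi ∩ Nikolai: 12:15–12:45.
Liang ∩ Hiro ∩ Ravi ∩ Nikolai ∩ Quinn: 12:30–12:45.
Windows ≥ 15 min: 12:30–12:45.

12:30–12:45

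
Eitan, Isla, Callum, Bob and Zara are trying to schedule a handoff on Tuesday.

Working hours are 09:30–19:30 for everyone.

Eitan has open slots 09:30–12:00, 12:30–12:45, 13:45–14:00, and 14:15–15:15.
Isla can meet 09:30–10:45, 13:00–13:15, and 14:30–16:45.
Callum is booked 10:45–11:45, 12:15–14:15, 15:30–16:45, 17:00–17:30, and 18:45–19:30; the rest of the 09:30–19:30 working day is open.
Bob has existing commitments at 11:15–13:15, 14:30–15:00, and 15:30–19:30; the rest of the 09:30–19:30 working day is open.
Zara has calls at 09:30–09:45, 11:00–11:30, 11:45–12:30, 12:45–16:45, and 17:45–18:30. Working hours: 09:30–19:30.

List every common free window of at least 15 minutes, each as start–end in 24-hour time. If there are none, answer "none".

09:45–10:45

Callum free within 09:30–19:30: 09:30–10:45, 11:45–12:15, 14:15–15:30, 16:45–17:00, 17:30–18:45.
Bob free within 09:30–19:30: 09:30–11:15, 13:15–14:30, 15:00–15:30.
Zara free within 09:30–19:30: 09:45–11:00, 11:30–11:45, 12:30–12:45, 16:45–17:45, 18:30–19:30.
Eitan ∩ Isla: 09:30–10:45, 14:30–15:15.
Eitan ∩ Isla ∩ Callum: 09:30–10:45, 14:30–15:15.
Eitan ∩ Isla ∩ Callum ∩ Bob: 09:30–10:45, 15:00–15:15.
Eitan ∩ Isla ∩ Callum ∩ Bob ∩ Zara: 09:45–10:45.
Windows ≥ 15 min: 09:45–10:45.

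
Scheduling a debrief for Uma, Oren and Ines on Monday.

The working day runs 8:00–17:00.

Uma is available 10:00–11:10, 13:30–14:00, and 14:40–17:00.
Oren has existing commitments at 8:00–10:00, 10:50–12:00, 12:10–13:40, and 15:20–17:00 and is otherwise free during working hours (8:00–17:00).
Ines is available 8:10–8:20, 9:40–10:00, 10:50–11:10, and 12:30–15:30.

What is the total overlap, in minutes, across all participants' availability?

Oren free within 08:00–17:00: 10:00–10:50, 12:00–12:10, 13:40–15:20.
Uma ∩ Oren: 10:00–10:50, 13:40–14:00, 14:40–15:20.
Uma ∩ Oren ∩ Ines: 13:40–14:00, 14:40–15:20.
Total common minutes: 20 + 40 = 60.

60 minutes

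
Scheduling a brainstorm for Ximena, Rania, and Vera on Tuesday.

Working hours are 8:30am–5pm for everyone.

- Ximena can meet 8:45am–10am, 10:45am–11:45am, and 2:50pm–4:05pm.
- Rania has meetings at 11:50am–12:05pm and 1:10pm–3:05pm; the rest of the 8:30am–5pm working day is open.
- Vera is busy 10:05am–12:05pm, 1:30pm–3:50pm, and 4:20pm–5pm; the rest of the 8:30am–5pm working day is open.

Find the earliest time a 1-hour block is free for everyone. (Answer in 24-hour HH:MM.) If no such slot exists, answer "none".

08:45

Rania free within 08:30–17:00: 08:30–11:50, 12:05–13:10, 15:05–17:00.
Vera free within 08:30–17:00: 08:30–10:05, 12:05–13:30, 15:50–16:20.
Ximena ∩ Rania: 08:45–10:00, 10:45–11:45, 15:05–16:05.
Ximena ∩ Rania ∩ Vera: 08:45–10:00, 15:50–16:05.
Windows ≥ 60 min: 08:45–10:00.
Earliest such window starts at 08:45.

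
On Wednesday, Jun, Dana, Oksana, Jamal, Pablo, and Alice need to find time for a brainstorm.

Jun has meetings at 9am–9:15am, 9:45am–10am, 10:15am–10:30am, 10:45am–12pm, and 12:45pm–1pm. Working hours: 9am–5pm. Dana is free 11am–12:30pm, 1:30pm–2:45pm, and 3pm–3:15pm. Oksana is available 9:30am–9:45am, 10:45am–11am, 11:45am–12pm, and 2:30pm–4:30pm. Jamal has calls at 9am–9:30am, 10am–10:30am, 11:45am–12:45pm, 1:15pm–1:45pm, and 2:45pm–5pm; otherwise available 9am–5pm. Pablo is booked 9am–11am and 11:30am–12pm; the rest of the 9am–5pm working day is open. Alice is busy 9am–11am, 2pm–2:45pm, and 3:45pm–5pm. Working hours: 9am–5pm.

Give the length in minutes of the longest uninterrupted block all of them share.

Jun free within 09:00–17:00: 09:15–09:45, 10:00–10:15, 10:30–10:45, 12:00–12:45, 13:00–17:00.
Jamal free within 09:00–17:00: 09:30–10:00, 10:30–11:45, 12:45–13:15, 13:45–14:45.
Pablo free within 09:00–17:00: 11:00–11:30, 12:00–17:00.
Alice free within 09:00–17:00: 11:00–14:00, 14:45–15:45.
Jun ∩ Dana: 12:00–12:30, 13:30–14:45, 15:00–15:15.
Jun ∩ Dana ∩ Oksana: 14:30–14:45, 15:00–15:15.
Jun ∩ Dana ∩ Oksana ∩ Jamal: 14:30–14:45.
Jun ∩ Dana ∩ Oksana ∩ Jamal ∩ Pablo: 14:30–14:45.
Jun ∩ Dana ∩ Oksana ∩ Jamal ∩ Pablo ∩ Alice: (none).
No common window.

0 minutes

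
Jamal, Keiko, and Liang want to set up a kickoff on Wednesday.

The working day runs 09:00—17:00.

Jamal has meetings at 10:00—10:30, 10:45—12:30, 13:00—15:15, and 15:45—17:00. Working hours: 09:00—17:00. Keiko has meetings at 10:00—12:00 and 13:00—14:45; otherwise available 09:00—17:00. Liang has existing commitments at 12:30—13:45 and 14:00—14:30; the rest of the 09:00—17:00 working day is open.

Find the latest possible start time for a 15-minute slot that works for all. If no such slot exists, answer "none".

Jamal free within 09:00–17:00: 09:00–10:00, 10:30–10:45, 12:30–13:00, 15:15–15:45.
Keiko free within 09:00–17:00: 09:00–10:00, 12:00–13:00, 14:45–17:00.
Liang free within 09:00–17:00: 09:00–12:30, 13:45–14:00, 14:30–17:00.
Jamal ∩ Keiko: 09:00–10:00, 12:30–13:00, 15:15–15:45.
Jamal ∩ Keiko ∩ Liang: 09:00–10:00, 15:15–15:45.
Windows ≥ 15 min: 09:00–10:00, 15:15–15:45.
Latest start in the last window 15:15–15:45 is 15:45 − 15 min = 15:30.

15:30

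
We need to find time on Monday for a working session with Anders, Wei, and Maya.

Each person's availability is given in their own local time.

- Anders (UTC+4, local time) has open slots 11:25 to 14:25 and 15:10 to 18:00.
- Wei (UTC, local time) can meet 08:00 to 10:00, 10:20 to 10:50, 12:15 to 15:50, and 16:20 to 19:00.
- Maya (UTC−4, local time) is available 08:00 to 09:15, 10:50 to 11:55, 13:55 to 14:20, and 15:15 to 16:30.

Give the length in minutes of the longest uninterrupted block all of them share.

Anders → UTC: 07:25–10:25, 11:10–14:00.
Wei → UTC: 08:00–10:00, 10:20–10:50, 12:15–15:50, 16:20–19:00.
Maya → UTC: 12:00–13:15, 14:50–15:55, 17:55–18:20, 19:15–20:30.
Anders ∩ Wei: 08:00–10:00, 10:20–10:25, 12:15–14:00.
Anders ∩ Wei ∩ Maya: 12:15–13:15.
Single common window of 60 minutes.

60 minutes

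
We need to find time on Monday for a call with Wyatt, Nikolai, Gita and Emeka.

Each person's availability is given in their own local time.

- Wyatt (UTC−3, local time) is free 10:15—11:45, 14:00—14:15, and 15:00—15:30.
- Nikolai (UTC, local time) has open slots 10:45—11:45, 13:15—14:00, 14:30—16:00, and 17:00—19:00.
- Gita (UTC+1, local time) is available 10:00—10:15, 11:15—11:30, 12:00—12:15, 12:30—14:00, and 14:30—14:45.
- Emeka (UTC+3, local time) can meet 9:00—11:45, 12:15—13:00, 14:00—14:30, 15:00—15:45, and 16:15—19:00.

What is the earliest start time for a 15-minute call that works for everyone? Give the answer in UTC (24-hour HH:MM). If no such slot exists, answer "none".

Wyatt → UTC: 13:15–14:45, 17:00–17:15, 18:00–18:30.
Nikolai → UTC: 10:45–11:45, 13:15–14:00, 14:30–16:00, 17:00–19:00.
Gita → UTC: 09:00–09:15, 10:15–10:30, 11:00–11:15, 11:30–13:00, 13:30–13:45.
Emeka → UTC: 06:00–08:45, 09:15–10:00, 11:00–11:30, 12:00–12:45, 13:15–16:00.
Wyatt ∩ Nikolai: 13:15–14:00, 14:30–14:45, 17:00–17:15, 18:00–18:30.
Wyatt ∩ Nikolai ∩ Gita: 13:30–13:45.
Wyatt ∩ Nikolai ∩ Gita ∩ Emeka: 13:30–13:45.
Windows ≥ 15 min: 13:30–13:45.
Earliest such window starts at 13:30.

13:30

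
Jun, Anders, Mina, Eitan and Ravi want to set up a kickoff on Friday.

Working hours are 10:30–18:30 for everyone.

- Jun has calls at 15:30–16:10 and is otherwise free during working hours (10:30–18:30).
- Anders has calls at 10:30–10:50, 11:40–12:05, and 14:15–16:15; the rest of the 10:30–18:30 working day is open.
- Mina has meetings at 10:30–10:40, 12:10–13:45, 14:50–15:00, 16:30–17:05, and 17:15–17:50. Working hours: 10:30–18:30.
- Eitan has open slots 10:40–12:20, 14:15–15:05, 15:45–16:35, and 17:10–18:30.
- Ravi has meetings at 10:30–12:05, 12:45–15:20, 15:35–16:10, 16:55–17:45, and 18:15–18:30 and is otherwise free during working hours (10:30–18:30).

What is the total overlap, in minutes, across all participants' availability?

45 minutes

Jun free within 10:30–18:30: 10:30–15:30, 16:10–18:30.
Anders free within 10:30–18:30: 10:50–11:40, 12:05–14:15, 16:15–18:30.
Mina free within 10:30–18:30: 10:40–12:10, 13:45–14:50, 15:00–16:30, 17:05–17:15, 17:50–18:30.
Ravi free within 10:30–18:30: 12:05–12:45, 15:20–15:35, 16:10–16:55, 17:45–18:15.
Jun ∩ Anders: 10:50–11:40, 12:05–14:15, 16:15–18:30.
Jun ∩ Anders ∩ Mina: 10:50–11:40, 12:05–12:10, 13:45–14:15, 16:15–16:30, 17:05–17:15, 17:50–18:30.
Jun ∩ Anders ∩ Mina ∩ Eitan: 10:50–11:40, 12:05–12:10, 16:15–16:30, 17:10–17:15, 17:50–18:30.
Jun ∩ Anders ∩ Mina ∩ Eitan ∩ Ravi: 12:05–12:10, 16:15–16:30, 17:50–18:15.
Total common minutes: 5 + 15 + 25 = 45.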